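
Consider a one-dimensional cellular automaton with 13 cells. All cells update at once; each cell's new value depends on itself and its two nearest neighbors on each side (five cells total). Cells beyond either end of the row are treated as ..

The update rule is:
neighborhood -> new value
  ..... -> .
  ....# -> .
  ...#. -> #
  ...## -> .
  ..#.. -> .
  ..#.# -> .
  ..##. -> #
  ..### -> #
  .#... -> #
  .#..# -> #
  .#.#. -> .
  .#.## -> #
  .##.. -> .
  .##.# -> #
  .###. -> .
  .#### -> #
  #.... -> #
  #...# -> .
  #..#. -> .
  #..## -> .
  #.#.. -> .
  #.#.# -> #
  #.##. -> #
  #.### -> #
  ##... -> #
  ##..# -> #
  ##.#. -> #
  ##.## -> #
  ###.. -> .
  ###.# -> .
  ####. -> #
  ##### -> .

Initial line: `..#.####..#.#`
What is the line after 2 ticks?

#.####.#.##..

tick 1: .#.####.#....
tick 2: #.####.#.##..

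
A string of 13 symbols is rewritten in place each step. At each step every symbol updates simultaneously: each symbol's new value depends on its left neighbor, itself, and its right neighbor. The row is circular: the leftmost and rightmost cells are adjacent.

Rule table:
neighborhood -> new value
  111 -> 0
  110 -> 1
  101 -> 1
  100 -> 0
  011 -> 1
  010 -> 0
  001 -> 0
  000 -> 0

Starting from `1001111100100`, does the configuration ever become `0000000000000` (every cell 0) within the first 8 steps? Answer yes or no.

yes

0001000100000
0000000000000
all cells are 0 at step 2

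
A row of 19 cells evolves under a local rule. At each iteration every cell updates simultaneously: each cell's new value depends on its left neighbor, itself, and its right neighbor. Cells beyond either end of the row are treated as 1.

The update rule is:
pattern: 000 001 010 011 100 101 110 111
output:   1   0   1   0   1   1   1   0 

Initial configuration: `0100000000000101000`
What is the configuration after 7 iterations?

1111110011110001110

iteration 1: 1111111111110111110
iteration 2: 0000000000011000011
iteration 3: 1111111111001111000
iteration 4: 0000000001100001110
iteration 5: 1111111100111100011
iteration 6: 0000000110000111000
iteration 7: 1111110011110001110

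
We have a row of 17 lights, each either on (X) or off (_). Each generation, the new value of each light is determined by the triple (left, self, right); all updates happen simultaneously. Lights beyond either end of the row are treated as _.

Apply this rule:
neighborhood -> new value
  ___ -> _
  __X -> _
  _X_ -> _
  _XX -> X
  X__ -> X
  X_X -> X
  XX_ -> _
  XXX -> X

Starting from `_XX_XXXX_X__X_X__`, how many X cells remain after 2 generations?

9

generation 1: _X_XXXX_X_X__X_X_
generation 2: __XXXX_X_X_X__X_X
count of X: 9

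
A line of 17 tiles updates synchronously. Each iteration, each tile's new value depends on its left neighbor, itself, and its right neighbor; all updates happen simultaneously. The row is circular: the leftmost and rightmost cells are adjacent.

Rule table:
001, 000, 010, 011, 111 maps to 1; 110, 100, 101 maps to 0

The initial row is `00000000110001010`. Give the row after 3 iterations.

11111111100111010
11111111001110010
11111110011100110

11111110011100110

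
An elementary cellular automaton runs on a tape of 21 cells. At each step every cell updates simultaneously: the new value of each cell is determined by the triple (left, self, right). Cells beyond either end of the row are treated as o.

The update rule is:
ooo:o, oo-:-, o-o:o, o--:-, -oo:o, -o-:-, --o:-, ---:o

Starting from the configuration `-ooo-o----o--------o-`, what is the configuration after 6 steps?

ooo-o--oo---oooooo--o
oo-o---o--o-ooooo---o
o-o--o-----ooooo--o-o
-o-----ooo-oooo----oo
o--ooo-oo-oooo--oo-oo
---oo-oo-oooo---o-ooo

---oo-oo-oooo---o-ooo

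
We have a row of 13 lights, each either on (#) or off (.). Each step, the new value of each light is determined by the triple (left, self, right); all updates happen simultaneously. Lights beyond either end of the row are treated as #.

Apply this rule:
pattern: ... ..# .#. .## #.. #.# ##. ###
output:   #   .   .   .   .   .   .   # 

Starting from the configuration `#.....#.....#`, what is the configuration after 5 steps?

step 1: ..###...###..
step 2: ...#..#..#...
step 3: .#.........#.
step 4: ...#######...
step 5: .#..#####..#.

.#..#####..#.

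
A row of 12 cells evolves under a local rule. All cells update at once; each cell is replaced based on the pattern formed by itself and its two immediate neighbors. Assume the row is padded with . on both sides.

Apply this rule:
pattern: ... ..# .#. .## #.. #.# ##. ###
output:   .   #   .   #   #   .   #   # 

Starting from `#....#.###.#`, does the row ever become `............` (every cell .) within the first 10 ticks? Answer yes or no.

no

tick 1: .#..#..###..
tick 2: #.##.######.
tick 3: ..##.#######
tick 4: .###.#######
tick 5: ####.#######
tick 6: ####.#######  (fixed point — unchanged through tick 10)
tick 10 is ####.#######, still not uniform .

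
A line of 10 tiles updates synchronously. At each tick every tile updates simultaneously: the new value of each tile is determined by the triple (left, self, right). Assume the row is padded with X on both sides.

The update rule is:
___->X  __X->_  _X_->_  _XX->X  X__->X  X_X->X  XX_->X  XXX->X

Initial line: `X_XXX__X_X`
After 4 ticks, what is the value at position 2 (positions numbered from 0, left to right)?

X

tick 1: XXXXXX__XX
tick 2: XXXXXXX_XX
tick 3: XXXXXXXXXX
tick 4: XXXXXXXXXX
position 2 holds X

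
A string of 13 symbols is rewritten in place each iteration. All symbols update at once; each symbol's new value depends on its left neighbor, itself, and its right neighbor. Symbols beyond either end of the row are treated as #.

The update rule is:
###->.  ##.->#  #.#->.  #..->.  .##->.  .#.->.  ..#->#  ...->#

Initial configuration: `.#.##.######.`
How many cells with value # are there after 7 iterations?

6

....#......#.
.###..#####..
...#.#....#.#
.##....###...
..#.###..#.##
.#....#.#....
...###....###
count of #: 6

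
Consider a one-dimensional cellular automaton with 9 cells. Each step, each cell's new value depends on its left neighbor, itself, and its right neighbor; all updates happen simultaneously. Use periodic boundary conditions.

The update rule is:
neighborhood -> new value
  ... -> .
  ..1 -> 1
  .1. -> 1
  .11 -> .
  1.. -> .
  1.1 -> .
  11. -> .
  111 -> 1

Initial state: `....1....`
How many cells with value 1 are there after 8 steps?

1

...11....
..1......
.11......
1........
1.......1
.......1.
......11.
.....1...
count of 1: 1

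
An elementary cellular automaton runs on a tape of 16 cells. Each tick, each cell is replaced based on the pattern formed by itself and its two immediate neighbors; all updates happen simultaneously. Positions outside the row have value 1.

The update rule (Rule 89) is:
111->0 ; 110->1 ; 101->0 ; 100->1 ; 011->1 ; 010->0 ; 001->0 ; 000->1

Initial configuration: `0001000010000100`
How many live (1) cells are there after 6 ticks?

1100111001110010
0110101101011000
0110001100011110
0111101111010010
0100101001001000
0010000100100110
count of 1: 5

5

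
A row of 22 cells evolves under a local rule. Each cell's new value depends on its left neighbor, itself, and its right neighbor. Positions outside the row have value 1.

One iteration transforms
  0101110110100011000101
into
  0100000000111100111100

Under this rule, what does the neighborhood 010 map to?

At position 1 the neighborhood is 010; the next row has 1 there.

1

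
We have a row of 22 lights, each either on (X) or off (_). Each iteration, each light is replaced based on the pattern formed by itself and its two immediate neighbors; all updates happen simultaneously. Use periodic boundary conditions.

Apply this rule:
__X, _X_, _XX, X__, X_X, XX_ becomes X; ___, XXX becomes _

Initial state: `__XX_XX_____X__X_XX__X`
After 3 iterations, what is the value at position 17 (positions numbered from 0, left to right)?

_

XXXXXXXX___XXXXXXXXXXX
_______XX_XX__________
______XXXXXXX_________
position 17 holds _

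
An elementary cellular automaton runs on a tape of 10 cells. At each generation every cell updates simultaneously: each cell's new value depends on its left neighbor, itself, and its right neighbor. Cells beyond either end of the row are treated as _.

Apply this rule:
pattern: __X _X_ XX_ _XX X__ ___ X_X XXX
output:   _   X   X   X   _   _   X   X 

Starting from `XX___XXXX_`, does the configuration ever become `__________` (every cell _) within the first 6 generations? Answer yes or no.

no

generation 1: XX___XXXX_  (fixed point — unchanged through generation 6)
generation 6 is XX___XXXX_, still not uniform _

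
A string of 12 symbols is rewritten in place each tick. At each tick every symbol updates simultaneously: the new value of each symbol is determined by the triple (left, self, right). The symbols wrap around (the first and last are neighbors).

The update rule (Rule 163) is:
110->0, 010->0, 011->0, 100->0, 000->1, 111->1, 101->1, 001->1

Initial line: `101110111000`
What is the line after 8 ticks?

tick 1: 010101010011
tick 2: 101010100100
tick 3: 010101001001
tick 4: 101010010010
tick 5: 010100100101
tick 6: 101001001010
tick 7: 010010010101
tick 8: 100100101010

100100101010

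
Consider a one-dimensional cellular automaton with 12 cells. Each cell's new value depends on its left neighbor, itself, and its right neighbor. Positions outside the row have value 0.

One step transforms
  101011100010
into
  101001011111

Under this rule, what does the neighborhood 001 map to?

At position 9 the neighborhood is 001; the next row has 1 there.

1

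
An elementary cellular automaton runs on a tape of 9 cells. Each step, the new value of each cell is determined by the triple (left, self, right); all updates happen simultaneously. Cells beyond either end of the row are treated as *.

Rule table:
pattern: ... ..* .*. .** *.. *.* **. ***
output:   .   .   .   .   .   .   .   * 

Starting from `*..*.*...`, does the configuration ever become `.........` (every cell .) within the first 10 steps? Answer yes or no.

yes

.........
all cells are . at step 1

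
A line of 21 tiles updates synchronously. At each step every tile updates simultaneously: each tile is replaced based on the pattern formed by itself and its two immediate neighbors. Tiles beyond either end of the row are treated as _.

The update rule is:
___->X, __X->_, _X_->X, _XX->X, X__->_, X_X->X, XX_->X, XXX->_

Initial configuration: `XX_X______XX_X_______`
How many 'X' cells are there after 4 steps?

XXXX_XXXX_XXXX_XXXXXX
X__XXX__XXX__XXX____X
X__X_X__X_X__X_X_XX_X
X__XXX__XXX__XXXXXXXX
count of X: 15

15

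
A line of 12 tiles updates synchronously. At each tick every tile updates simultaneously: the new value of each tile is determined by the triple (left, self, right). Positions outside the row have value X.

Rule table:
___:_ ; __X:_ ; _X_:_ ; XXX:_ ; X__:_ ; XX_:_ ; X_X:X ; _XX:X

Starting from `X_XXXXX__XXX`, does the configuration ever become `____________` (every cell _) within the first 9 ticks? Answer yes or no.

tick 1: _XX______X__
tick 2: XX__________
tick 3: ____________
all cells are _ at tick 3

yes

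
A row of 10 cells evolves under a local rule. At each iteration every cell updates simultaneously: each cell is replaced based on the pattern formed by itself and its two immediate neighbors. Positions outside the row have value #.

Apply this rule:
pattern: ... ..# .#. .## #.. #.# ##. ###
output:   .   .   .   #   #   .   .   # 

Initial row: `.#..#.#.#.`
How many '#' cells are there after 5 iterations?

..#.......
#..#......
.#..#.....
..#..#....
#..#..#...
count of #: 3

3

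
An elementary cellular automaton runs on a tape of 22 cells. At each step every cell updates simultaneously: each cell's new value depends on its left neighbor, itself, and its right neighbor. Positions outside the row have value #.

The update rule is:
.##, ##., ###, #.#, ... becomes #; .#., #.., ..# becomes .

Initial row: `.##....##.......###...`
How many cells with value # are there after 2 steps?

21

###.##.##.#####.###.#.
####################.#
count of #: 21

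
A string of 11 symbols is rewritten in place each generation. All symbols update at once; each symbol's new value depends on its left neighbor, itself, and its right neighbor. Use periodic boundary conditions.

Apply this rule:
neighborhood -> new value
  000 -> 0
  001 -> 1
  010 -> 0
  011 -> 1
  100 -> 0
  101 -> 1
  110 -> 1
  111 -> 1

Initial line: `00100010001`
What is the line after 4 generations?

00100010010

01000100010
10001000100
00010001001
00100010010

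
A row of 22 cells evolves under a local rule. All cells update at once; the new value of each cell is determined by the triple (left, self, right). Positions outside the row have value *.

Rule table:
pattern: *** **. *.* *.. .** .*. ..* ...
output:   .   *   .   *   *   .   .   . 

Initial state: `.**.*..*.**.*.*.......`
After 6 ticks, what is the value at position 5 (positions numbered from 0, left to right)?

*

.**..*...**....*......
.***..*..***....*.....
.*.**..*.*.**....*....
...***.....***....*...
*..*.**....*.**....*..
**...***.....***....*.
position 5 holds *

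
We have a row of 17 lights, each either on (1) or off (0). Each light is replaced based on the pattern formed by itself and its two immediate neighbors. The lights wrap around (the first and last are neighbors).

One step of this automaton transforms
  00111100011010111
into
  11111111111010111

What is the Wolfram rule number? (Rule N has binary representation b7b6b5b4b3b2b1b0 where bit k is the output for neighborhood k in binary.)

223

position 3: 111 → 1  (bit 7 = 1)
position 5: 110 → 1  (bit 6 = 1)
position 11: 101 → 0  (bit 5 = 0)
position 0: 100 → 1  (bit 4 = 1)
position 2: 011 → 1  (bit 3 = 1)
position 12: 010 → 1  (bit 2 = 1)
position 1: 001 → 1  (bit 1 = 1)
position 7: 000 → 1  (bit 0 = 1)
bits b7..b0 = 11011111 = 223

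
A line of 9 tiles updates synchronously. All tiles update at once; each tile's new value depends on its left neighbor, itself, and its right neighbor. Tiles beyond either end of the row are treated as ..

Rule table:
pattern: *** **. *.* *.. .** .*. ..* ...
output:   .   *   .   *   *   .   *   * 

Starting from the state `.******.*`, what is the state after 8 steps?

.****..**

step 1: **....*..
step 2: ******.**
step 3: *....*.**
step 4: .****..**
step 5: **..*****
step 6: *****...*
step 7: *...****.
step 8: .****..**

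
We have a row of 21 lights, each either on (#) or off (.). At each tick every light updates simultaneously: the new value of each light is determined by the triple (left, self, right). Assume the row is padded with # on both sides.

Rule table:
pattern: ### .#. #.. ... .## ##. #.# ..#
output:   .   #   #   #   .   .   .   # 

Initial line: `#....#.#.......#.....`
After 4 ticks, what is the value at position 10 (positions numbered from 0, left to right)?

.#####.##############
.....................
#####################
.....................
position 10 holds .

.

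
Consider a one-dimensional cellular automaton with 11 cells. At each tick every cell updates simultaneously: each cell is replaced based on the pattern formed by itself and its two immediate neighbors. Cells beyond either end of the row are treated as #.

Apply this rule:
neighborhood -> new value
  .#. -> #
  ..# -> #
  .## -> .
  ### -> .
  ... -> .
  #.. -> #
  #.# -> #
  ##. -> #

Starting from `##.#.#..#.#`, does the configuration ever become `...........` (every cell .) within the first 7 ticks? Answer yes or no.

no

.#########.
#........##
##......#..
.##....####
#.##..#....
##.#####..#
.##....###.
tick 7 is .##....###., still not uniform .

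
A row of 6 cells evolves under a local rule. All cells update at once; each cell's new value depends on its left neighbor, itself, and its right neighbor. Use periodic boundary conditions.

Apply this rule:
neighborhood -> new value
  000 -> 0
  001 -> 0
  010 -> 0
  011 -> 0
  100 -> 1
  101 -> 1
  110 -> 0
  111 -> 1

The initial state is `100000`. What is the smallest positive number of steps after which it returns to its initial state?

010000
001000
000100
000010
000001
100000

6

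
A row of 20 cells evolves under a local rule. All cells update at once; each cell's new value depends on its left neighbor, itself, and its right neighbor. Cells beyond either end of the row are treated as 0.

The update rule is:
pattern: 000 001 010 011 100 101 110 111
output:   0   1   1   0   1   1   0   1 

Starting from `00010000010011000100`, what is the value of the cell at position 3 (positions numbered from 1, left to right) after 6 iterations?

0

iteration 1: 00111000111100101110
iteration 2: 01010101011011110101
iteration 3: 11111111100101101111
iteration 4: 01111111011110010110
iteration 5: 10111110101101111001
iteration 6: 11011101110010110111
position 3 holds 0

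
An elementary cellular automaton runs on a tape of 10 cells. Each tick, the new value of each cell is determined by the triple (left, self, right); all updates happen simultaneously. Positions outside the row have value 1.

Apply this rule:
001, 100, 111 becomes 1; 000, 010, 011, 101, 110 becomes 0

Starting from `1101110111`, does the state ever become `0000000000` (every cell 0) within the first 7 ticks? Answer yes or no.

yes

1000100011
0101010101
0000000000
all cells are 0 at tick 3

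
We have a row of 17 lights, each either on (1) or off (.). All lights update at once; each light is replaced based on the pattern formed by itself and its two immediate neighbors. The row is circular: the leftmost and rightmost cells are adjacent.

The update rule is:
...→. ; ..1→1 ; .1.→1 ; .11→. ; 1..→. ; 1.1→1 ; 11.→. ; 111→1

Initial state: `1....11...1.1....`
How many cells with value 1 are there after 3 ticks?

6

tick 1: 1...1....1111...1
tick 2: ...11...1.11...1.
tick 3: ..1....111....11.
count of 1: 6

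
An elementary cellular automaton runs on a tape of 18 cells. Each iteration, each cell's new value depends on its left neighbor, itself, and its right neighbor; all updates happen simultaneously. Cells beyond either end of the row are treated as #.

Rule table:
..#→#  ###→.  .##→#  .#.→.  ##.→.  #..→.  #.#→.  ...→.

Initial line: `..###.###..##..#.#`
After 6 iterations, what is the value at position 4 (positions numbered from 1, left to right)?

.

.##...#...##..#..#
.#...#...##..#..##
....#...##..#..##.
...#...##..#..##..
..#...##..#..##..#
.#...##..#..##..##
position 4 holds .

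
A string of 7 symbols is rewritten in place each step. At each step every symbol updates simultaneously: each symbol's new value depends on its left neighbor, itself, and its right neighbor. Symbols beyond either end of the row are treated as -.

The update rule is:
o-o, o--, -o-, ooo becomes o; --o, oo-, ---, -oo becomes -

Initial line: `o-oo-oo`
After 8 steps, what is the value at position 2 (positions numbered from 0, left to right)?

oo--o--
--o-oo-
--oo--o
----o-o
----ooo
-----o-
-----oo
-------
position 2 holds -

-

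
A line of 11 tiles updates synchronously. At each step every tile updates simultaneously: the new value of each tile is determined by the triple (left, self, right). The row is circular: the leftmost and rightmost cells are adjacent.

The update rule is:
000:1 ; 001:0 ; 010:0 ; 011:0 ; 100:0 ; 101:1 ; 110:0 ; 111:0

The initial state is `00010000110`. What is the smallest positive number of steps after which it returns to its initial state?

2

11000110000
00010000110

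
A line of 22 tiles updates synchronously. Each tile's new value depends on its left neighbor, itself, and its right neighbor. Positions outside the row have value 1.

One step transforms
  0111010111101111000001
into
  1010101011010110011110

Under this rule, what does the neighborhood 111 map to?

1

At position 2 the neighborhood is 111; the next row has 1 there.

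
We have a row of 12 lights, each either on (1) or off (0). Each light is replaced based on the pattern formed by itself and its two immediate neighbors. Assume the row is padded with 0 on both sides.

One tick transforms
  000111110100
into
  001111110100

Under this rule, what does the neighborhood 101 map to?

0

At position 8 the neighborhood is 101; the next row has 0 there.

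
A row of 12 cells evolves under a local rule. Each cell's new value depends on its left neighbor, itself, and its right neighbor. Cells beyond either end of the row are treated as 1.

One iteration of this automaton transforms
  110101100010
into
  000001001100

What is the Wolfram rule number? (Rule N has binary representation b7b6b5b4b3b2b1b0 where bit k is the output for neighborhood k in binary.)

11

position 0: 111 → 0  (bit 7 = 0)
position 1: 110 → 0  (bit 6 = 0)
position 2: 101 → 0  (bit 5 = 0)
position 7: 100 → 0  (bit 4 = 0)
position 5: 011 → 1  (bit 3 = 1)
position 3: 010 → 0  (bit 2 = 0)
position 9: 001 → 1  (bit 1 = 1)
position 8: 000 → 1  (bit 0 = 1)
bits b7..b0 = 00001011 = 11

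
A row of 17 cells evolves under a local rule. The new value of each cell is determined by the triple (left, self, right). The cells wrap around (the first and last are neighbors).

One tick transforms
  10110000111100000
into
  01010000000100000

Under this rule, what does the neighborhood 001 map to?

At position 7 the neighborhood is 001; the next row has 0 there.

0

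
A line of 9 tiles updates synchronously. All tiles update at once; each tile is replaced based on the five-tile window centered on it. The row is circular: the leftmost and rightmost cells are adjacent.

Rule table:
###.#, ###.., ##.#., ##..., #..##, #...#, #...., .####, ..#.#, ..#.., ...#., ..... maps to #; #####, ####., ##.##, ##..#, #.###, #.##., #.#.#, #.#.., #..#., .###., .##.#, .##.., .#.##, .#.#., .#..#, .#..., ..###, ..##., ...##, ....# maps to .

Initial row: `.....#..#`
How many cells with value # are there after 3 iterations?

7

.##.##..#
........#
.#####.##
count of #: 7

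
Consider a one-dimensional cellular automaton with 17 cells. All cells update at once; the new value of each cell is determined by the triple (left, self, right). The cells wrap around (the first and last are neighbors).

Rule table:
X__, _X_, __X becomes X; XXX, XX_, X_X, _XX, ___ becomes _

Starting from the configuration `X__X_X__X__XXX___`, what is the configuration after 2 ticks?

XXXX_XXXXXX___X_X
___________X_XX__

___________X_XX__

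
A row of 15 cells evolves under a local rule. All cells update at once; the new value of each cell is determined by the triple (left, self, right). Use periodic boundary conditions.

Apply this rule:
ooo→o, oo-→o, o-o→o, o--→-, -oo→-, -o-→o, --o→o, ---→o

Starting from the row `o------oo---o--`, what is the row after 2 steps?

oo-ooooooo-ooo-

step 1: o-ooooo-o-ooo-o
step 2: oo-ooooooo-ooo-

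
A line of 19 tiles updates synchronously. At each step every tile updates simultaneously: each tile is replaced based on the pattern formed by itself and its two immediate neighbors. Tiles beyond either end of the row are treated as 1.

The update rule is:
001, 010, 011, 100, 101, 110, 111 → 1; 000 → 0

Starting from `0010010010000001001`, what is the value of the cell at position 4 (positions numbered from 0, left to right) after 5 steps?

1

step 1: 1111111111000011111
step 2: 1111111111100111111
step 3: 1111111111111111111
step 4: 1111111111111111111  (fixed point — unchanged through step 5)
position 4 holds 1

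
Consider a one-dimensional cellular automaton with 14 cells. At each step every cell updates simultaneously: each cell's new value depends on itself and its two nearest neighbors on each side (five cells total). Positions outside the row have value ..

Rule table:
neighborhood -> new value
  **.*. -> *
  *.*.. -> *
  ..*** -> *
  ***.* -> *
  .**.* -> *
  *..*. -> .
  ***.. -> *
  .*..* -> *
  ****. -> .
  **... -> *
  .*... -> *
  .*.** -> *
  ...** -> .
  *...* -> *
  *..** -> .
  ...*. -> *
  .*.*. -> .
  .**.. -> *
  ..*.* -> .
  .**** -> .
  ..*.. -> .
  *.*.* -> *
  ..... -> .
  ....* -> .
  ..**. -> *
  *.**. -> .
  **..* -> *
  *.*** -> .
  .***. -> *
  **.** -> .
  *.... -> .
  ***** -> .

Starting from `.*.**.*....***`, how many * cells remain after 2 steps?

8

*.*.****...***
..**...***.***
count of *: 8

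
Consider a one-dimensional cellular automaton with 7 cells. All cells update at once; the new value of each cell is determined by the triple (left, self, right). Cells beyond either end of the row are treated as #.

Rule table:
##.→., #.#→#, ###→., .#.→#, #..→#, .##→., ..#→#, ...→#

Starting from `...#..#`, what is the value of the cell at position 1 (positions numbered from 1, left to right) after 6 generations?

######.
......#
######.  (repeats generation 1; period 2)
generation 6: ......#
position 1 holds .

.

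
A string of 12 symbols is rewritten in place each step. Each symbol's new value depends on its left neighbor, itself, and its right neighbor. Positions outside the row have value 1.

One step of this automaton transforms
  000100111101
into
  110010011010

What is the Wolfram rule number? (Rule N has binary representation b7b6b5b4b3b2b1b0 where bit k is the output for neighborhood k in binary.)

position 7: 111 → 1  (bit 7 = 1)
position 9: 110 → 0  (bit 6 = 0)
position 10: 101 → 1  (bit 5 = 1)
position 0: 100 → 1  (bit 4 = 1)
position 6: 011 → 0  (bit 3 = 0)
position 3: 010 → 0  (bit 2 = 0)
position 2: 001 → 0  (bit 1 = 0)
position 1: 000 → 1  (bit 0 = 1)
bits b7..b0 = 10110001 = 177

177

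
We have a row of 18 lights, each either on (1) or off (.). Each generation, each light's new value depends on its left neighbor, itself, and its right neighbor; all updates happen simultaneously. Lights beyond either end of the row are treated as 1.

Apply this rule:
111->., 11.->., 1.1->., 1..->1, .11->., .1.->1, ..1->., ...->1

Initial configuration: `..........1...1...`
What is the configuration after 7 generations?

11111111111111111.

generation 1: 111111111.111.111.
generation 2: ..................
generation 3: 11111111111111111.
generation 4: ..................  (repeats generation 2; period 2)
generation 7: 11111111111111111.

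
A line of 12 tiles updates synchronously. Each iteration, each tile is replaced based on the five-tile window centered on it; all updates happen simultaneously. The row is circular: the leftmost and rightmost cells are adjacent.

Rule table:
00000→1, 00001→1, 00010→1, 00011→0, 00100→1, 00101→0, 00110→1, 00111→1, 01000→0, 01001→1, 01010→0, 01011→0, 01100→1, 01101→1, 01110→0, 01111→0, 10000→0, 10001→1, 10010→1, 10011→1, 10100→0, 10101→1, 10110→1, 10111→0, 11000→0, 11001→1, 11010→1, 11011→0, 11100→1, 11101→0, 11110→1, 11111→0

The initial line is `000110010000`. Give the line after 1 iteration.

110111110011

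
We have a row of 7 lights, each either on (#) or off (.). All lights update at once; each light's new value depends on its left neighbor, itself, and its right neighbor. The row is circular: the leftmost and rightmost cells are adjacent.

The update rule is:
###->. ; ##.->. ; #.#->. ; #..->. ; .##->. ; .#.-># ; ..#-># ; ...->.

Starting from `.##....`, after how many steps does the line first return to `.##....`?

#......
#.....#
.....#.
....##.
...#...
..##...
.#.....
##.....
......#
.....##
....#..
...##..
..#....
.##....

14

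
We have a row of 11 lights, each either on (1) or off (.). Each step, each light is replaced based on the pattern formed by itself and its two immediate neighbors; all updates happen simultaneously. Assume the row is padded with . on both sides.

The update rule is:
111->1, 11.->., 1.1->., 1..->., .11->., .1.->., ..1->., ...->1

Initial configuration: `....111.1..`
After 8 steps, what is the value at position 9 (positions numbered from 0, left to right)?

.

111..1....1
.1.....11..
...111....1
11..1..11..
..........1
111111111..
.1111111..1
..11111....
position 9 holds .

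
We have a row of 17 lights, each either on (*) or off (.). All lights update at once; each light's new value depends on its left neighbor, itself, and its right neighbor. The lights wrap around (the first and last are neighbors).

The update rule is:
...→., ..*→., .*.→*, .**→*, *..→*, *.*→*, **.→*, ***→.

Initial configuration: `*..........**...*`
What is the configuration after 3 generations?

****.......******

generation 1: **.........***..*
generation 2: .**........*.**.*
generation 3: ****.......******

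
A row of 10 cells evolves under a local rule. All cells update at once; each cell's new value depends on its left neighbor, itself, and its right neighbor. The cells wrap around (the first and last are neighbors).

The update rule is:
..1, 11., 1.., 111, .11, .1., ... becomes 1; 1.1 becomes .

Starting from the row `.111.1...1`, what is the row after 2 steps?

.111.11111

.111.11111
.111.11111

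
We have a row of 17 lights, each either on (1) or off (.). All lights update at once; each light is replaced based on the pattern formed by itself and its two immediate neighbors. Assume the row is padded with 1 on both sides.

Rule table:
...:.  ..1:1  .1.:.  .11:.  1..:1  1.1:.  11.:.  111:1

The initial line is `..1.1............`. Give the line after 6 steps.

step 1: 11...1..........1
step 2: 1.1.1.1........1.
step 3: .......1......1..
step 4: 1.....1.1....1.11
step 5: .1...1...1..1...1
step 6: ..1.1.1.1.11.1.1.

..1.1.1.1.11.1.1.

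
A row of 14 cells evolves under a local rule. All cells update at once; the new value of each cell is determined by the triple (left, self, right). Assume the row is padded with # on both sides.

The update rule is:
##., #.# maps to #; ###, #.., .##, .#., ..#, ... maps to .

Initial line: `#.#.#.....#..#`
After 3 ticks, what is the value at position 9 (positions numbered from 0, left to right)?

.

##.#..........
.##...........
#.#...........
position 9 holds .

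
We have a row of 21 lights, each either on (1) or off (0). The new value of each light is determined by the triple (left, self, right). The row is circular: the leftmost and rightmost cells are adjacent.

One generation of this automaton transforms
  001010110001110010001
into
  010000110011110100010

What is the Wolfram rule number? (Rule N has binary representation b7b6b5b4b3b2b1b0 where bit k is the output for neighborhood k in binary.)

202

position 12: 111 → 1  (bit 7 = 1)
position 7: 110 → 1  (bit 6 = 1)
position 3: 101 → 0  (bit 5 = 0)
position 0: 100 → 0  (bit 4 = 0)
position 6: 011 → 1  (bit 3 = 1)
position 2: 010 → 0  (bit 2 = 0)
position 1: 001 → 1  (bit 1 = 1)
position 9: 000 → 0  (bit 0 = 0)
bits b7..b0 = 11001010 = 202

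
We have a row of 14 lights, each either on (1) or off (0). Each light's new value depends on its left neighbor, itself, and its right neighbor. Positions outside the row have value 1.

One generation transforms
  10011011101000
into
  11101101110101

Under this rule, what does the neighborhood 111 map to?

1

At position 7 the neighborhood is 111; the next row has 1 there.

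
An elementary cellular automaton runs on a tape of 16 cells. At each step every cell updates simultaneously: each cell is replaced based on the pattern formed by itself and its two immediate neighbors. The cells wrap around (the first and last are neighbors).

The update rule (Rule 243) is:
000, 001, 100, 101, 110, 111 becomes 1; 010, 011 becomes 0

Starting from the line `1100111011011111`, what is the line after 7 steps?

1011111111011101

1111011101101111
1111101110110111
1111110111011011
1111111011101101
1111111101110110
0111111110111011
1011111111011101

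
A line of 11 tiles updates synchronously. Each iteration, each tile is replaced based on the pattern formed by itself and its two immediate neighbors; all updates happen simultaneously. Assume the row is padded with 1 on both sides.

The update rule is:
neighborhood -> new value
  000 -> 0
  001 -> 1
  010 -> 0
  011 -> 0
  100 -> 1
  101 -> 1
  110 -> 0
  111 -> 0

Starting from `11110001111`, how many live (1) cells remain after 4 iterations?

5

00001010000
10010101001
01101010110
10010101001
count of 1: 5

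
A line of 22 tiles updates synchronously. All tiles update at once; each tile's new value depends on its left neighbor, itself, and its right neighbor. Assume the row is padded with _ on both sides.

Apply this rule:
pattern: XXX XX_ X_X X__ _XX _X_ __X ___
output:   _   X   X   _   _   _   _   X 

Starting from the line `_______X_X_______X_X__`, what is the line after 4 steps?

XXXXXX__X__XXXXX__X__X
_____X_________X______
XXXX___XXXXXXX___XXXXX
___X_X_______X_X_____X

___X_X_______X_X_____X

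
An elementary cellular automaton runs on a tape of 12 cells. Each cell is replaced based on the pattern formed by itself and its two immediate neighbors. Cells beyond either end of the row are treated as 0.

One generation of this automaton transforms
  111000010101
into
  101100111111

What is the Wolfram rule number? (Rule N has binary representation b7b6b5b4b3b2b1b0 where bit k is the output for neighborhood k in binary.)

position 1: 111 → 0  (bit 7 = 0)
position 2: 110 → 1  (bit 6 = 1)
position 8: 101 → 1  (bit 5 = 1)
position 3: 100 → 1  (bit 4 = 1)
position 0: 011 → 1  (bit 3 = 1)
position 7: 010 → 1  (bit 2 = 1)
position 6: 001 → 1  (bit 1 = 1)
position 4: 000 → 0  (bit 0 = 0)
bits b7..b0 = 01111110 = 126

126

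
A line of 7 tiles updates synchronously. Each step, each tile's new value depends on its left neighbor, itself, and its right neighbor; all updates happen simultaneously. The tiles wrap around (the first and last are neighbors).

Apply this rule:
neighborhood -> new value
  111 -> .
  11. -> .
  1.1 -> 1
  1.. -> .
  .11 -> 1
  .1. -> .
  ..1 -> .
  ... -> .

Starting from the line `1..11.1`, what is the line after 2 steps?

....11.

...1.11
....11.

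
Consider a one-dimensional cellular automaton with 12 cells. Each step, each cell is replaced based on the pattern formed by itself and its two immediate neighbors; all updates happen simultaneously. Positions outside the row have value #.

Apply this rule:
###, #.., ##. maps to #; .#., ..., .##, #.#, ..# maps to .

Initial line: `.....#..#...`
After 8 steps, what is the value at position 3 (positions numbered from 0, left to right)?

#

#.....#..#..
##.....#..#.
###.....#...
####.....#..
#####.....#.
######......
#######.....
########....
position 3 holds #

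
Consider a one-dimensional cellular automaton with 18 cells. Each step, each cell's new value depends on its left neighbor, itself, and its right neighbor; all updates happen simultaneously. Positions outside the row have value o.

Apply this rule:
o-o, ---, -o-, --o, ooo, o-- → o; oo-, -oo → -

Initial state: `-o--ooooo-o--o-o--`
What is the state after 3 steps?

oo-ooooooo-ooooooo

oooo-ooo-ooooooooo
ooo-o-o-o-oooooooo
oo-ooooooo-ooooooo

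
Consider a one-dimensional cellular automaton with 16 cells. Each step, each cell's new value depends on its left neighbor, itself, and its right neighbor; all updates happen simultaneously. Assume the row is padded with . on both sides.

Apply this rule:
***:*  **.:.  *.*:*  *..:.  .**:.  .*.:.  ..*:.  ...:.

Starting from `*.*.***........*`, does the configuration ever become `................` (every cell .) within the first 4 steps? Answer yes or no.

yes

step 1: .*.*.*..........
step 2: ..*.*...........
step 3: ...*............
step 4: ................
all cells are . at step 4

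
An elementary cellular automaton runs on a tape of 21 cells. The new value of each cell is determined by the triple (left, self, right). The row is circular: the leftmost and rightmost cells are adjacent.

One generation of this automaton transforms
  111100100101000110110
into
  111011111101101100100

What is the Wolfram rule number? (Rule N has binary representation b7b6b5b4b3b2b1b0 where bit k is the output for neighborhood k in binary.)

position 1: 111 → 1  (bit 7 = 1)
position 3: 110 → 0  (bit 6 = 0)
position 10: 101 → 0  (bit 5 = 0)
position 4: 100 → 1  (bit 4 = 1)
position 0: 011 → 1  (bit 3 = 1)
position 6: 010 → 1  (bit 2 = 1)
position 5: 001 → 1  (bit 1 = 1)
position 13: 000 → 0  (bit 0 = 0)
bits b7..b0 = 10011110 = 158

158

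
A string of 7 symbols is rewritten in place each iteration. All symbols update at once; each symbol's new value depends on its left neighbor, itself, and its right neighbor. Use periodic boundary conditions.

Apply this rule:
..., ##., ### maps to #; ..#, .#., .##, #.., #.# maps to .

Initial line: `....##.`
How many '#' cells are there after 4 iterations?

2

###..#.
.##....
..#.###
.....##
count of #: 2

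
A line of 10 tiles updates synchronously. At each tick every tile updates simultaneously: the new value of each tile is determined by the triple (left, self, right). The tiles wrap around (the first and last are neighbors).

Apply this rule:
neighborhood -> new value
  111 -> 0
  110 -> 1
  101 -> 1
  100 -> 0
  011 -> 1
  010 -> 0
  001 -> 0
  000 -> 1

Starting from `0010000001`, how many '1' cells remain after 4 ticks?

6

tick 1: 0000111100
tick 2: 1110100101
tick 3: 0011000011
tick 4: 0011011011
count of 1: 6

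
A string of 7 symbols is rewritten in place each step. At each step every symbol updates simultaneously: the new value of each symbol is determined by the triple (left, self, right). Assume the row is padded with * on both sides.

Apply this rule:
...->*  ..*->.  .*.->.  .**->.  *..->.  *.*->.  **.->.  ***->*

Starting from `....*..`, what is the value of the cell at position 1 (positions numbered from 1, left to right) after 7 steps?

.

.**....
....**.
.**....  (repeats step 1; period 2)
step 7: .**....
position 1 holds .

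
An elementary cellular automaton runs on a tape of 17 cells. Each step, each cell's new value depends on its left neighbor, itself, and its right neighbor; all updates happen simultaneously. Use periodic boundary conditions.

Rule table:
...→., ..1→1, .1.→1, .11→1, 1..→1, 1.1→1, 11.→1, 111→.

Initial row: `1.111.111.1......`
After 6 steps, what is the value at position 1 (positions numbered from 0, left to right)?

1

111.111.1111....1
..111.111..11..11
111.111.111111111
..111.111........
.11.111.11.......
11111.11111......
position 1 holds 1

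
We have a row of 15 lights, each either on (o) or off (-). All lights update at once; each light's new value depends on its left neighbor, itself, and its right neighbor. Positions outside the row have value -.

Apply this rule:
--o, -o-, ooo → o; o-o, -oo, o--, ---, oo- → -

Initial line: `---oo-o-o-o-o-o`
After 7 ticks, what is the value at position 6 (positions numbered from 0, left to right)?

-

tick 1: --o---o-o-o-o-o
tick 2: -oo--oo-o-o-o-o
tick 3: o---o---o-o-o-o
tick 4: o--oo--oo-o-o-o
tick 5: o-o---o---o-o-o
tick 6: o-o--oo--oo-o-o
tick 7: o-o-o---o---o-o
position 6 holds -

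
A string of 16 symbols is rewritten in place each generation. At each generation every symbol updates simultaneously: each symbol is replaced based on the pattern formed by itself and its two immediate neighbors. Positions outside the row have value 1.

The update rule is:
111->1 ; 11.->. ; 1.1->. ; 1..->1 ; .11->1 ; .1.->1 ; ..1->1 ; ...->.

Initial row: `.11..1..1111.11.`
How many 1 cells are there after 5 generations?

12

.1.11111111..1..
.1.1111111.11111
.1.111111..11111
.1.11111.1111111
.1.1111..1111111
count of 1: 12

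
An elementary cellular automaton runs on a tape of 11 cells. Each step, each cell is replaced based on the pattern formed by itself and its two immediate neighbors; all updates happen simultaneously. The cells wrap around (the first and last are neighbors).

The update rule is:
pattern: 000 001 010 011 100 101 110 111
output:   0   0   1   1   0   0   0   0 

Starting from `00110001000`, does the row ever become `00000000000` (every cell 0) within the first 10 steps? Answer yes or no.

no

00100001000
00100001000  (fixed point — unchanged through step 10)
step 10 is 00100001000, still not uniform 0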